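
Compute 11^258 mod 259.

11^1 ≡ 11 (mod 259)
11^2 ≡ 11^2 = 121 ≡ 121 (mod 259)
11^4 ≡ 121^2 = 14641 ≡ 137 (mod 259)
11^8 ≡ 137^2 = 18769 ≡ 121 (mod 259)
11^16 ≡ 121^2 = 14641 ≡ 137 (mod 259)
11^32 ≡ 137^2 = 18769 ≡ 121 (mod 259)
11^64 ≡ 121^2 = 14641 ≡ 137 (mod 259)
11^128 ≡ 137^2 = 18769 ≡ 121 (mod 259)
11^256 ≡ 121^2 = 14641 ≡ 137 (mod 259)
258 = 256 + 2 in binary powers of 2.
So 11^258 ≡ 137 · 121 ≡ 1 (mod 259).
Since the result is 1, base 11 gives no evidence that 259 is composite.

1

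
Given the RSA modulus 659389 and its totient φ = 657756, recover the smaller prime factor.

727

φ(n) = (p−1)(q−1) = n − (p+q) + 1, so p + q = 659389 − 657756 + 1 = 1634.
p and q are the roots of t² − 1634t + 659389 = 0.
Discriminant: 1634² − 4·659389 = 2669956 − 2637556 = 32400; √32400 = 180.
q = (1634 − 180)/2 = 727, p = (1634 + 180)/2 = 907.
Check: 727 · 907 = 659389.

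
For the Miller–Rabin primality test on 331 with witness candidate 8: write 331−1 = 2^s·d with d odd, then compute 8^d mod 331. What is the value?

330

331 − 1 = 330 = 2^1 · 165, so d = 165.
8^1 ≡ 8 (mod 331)
8^2 ≡ 8^2 = 64 ≡ 64 (mod 331)
8^4 ≡ 64^2 = 4096 ≡ 124 (mod 331)
8^8 ≡ 124^2 = 15376 ≡ 150 (mod 331)
8^16 ≡ 150^2 = 22500 ≡ 323 (mod 331)
8^32 ≡ 323^2 = 104329 ≡ 64 (mod 331)
8^64 ≡ 64^2 = 4096 ≡ 124 (mod 331)
8^128 ≡ 124^2 = 15376 ≡ 150 (mod 331)
165 = 128 + 32 + 4 + 1 in binary powers of 2.
So 8^165 ≡ 150 · 64 · 124 · 8 ≡ 330 (mod 331).
Since 8^d ≡ 330 (mod 331), base 8 does not prove 331 composite.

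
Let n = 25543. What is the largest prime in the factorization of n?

89

25543 = 7 · 3649
3649 = 41 · 89
89 is prime.
So 25543 = 7 · 41 · 89; the largest prime factor is 89.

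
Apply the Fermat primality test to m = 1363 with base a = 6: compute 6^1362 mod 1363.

397

6^1 ≡ 6 (mod 1363)
6^2 ≡ 6^2 = 36 ≡ 36 (mod 1363)
6^4 ≡ 36^2 = 1296 ≡ 1296 (mod 1363)
6^8 ≡ 1296^2 = 1679616 ≡ 400 (mod 1363)
6^16 ≡ 400^2 = 160000 ≡ 529 (mod 1363)
6^32 ≡ 529^2 = 279841 ≡ 426 (mod 1363)
6^64 ≡ 426^2 = 181476 ≡ 197 (mod 1363)
6^128 ≡ 197^2 = 38809 ≡ 645 (mod 1363)
6^256 ≡ 645^2 = 416025 ≡ 310 (mod 1363)
6^512 ≡ 310^2 = 96100 ≡ 690 (mod 1363)
6^1024 ≡ 690^2 = 476100 ≡ 413 (mod 1363)
1362 = 1024 + 256 + 64 + 16 + 2 in binary powers of 2.
So 6^1362 ≡ 413 · 310 · 197 · 529 · 36 ≡ 397 (mod 1363).
Since 397 ≠ 1, base 6 is a Fermat witness: 1363 is composite.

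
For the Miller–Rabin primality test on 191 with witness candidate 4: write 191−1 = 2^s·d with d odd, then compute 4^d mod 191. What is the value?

191 − 1 = 190 = 2^1 · 95, so d = 95.
4^1 ≡ 4 (mod 191)
4^2 ≡ 4^2 = 16 ≡ 16 (mod 191)
4^4 ≡ 16^2 = 256 ≡ 65 (mod 191)
4^8 ≡ 65^2 = 4225 ≡ 23 (mod 191)
4^16 ≡ 23^2 = 529 ≡ 147 (mod 191)
4^32 ≡ 147^2 = 21609 ≡ 26 (mod 191)
4^64 ≡ 26^2 = 676 ≡ 103 (mod 191)
95 = 64 + 16 + 8 + 4 + 2 + 1 in binary powers of 2.
So 4^95 ≡ 103 · 147 · 23 · 65 · 16 · 4 ≡ 1 (mod 191).
Since 4^d ≡ 1 (mod 191), base 4 does not prove 191 composite.

1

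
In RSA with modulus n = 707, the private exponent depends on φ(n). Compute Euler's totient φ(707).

Factor: 707 = 7 · 101.
φ(707) = (7−1) · (101−1) = 6 · 100 = 600.

600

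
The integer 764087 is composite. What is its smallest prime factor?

37

764087 is odd.
Digit sum 32, not divisible by 3.
Ends in 7: not divisible by 5.
7: 764087 = 7·109155 + 2
11: 764087 = 11·69462 + 5
13: 764087 = 13·58775 + 12
17: 764087 = 17·44946 + 5
19: 764087 = 19·40215 + 2
23: 764087 = 23·33221 + 4
29: 764087 = 29·26347 + 24
31: 764087 = 31·24647 + 30
37: 764087 = 37·20651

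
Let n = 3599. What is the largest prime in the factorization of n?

61

3599 = 59 · 61
61 is prime.
So 3599 = 59 · 61; the largest prime factor is 61.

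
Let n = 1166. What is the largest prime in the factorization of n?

1166 = 2 · 583
583 = 11 · 53
53 is prime.
So 1166 = 2 · 11 · 53; the largest prime factor is 53.

53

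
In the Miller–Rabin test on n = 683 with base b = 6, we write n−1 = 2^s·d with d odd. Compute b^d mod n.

683 − 1 = 682 = 2^1 · 341, so d = 341.
6^1 ≡ 6 (mod 683)
6^2 ≡ 6^2 = 36 ≡ 36 (mod 683)
6^4 ≡ 36^2 = 1296 ≡ 613 (mod 683)
6^8 ≡ 613^2 = 375769 ≡ 119 (mod 683)
6^16 ≡ 119^2 = 14161 ≡ 501 (mod 683)
6^32 ≡ 501^2 = 251001 ≡ 340 (mod 683)
6^64 ≡ 340^2 = 115600 ≡ 173 (mod 683)
6^128 ≡ 173^2 = 29929 ≡ 560 (mod 683)
6^256 ≡ 560^2 = 313600 ≡ 103 (mod 683)
341 = 256 + 64 + 16 + 4 + 1 in binary powers of 2.
So 6^341 ≡ 103 · 173 · 501 · 613 · 6 ≡ 682 (mod 683).
Since 6^d ≡ 682 (mod 683), base 6 does not prove 683 composite.

682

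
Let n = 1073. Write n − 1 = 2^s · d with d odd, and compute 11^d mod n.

677

1073 − 1 = 1072 = 2^4 · 67, so d = 67.
11^1 ≡ 11 (mod 1073)
11^2 ≡ 11^2 = 121 ≡ 121 (mod 1073)
11^4 ≡ 121^2 = 14641 ≡ 692 (mod 1073)
11^8 ≡ 692^2 = 478864 ≡ 306 (mod 1073)
11^16 ≡ 306^2 = 93636 ≡ 285 (mod 1073)
11^32 ≡ 285^2 = 81225 ≡ 750 (mod 1073)
11^64 ≡ 750^2 = 562500 ≡ 248 (mod 1073)
67 = 64 + 2 + 1 in binary powers of 2.
So 11^67 ≡ 248 · 121 · 11 ≡ 677 (mod 1073).
Squaring chain: 677 → 158 → 285 → 750; never reaches −1, so base 11 is a Miller–Rabin witness that 1073 is composite.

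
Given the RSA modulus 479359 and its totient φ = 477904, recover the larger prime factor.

953

φ(n) = (p−1)(q−1) = n − (p+q) + 1, so p + q = 479359 − 477904 + 1 = 1456.
p and q are the roots of t² − 1456t + 479359 = 0.
Discriminant: 1456² − 4·479359 = 2119936 − 1917436 = 202500; √202500 = 450.
q = (1456 − 450)/2 = 503, p = (1456 + 450)/2 = 953.
Check: 503 · 953 = 479359.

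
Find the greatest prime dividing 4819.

4819 = 61 · 79
79 is prime.
So 4819 = 61 · 79; the largest prime factor is 79.

79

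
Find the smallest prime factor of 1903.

11

1903 is odd.
Digit sum 13, not divisible by 3.
Ends in 3: not divisible by 5.
7: 1903 = 7·271 + 6
11: 1903 = 11·173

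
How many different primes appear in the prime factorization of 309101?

3

309101 = 13^2 · 1829
1829 = 31 · 59
309101 = 13^2 · 31 · 59, which has 3 distinct prime factors.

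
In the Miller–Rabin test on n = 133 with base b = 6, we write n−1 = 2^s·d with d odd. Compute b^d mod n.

125

133 − 1 = 132 = 2^2 · 33, so d = 33.
6^1 ≡ 6 (mod 133)
6^2 ≡ 6^2 = 36 ≡ 36 (mod 133)
6^4 ≡ 36^2 = 1296 ≡ 99 (mod 133)
6^8 ≡ 99^2 = 9801 ≡ 92 (mod 133)
6^16 ≡ 92^2 = 8464 ≡ 85 (mod 133)
6^32 ≡ 85^2 = 7225 ≡ 43 (mod 133)
33 = 32 + 1 in binary powers of 2.
So 6^33 ≡ 43 · 6 ≡ 125 (mod 133).
Squaring chain: 125 → 64; never reaches −1, so base 6 is a Miller–Rabin witness that 133 is composite.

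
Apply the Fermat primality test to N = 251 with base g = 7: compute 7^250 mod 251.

7^1 ≡ 7 (mod 251)
7^2 ≡ 7^2 = 49 ≡ 49 (mod 251)
7^4 ≡ 49^2 = 2401 ≡ 142 (mod 251)
7^8 ≡ 142^2 = 20164 ≡ 84 (mod 251)
7^16 ≡ 84^2 = 7056 ≡ 28 (mod 251)
7^32 ≡ 28^2 = 784 ≡ 31 (mod 251)
7^64 ≡ 31^2 = 961 ≡ 208 (mod 251)
7^128 ≡ 208^2 = 43264 ≡ 92 (mod 251)
250 = 128 + 64 + 32 + 16 + 8 + 2 in binary powers of 2.
So 7^250 ≡ 92 · 208 · 31 · 28 · 84 · 49 ≡ 1 (mod 251).
Since the result is 1, base 7 gives no evidence that 251 is composite.

1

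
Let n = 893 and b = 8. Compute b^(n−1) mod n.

68

8^1 ≡ 8 (mod 893)
8^2 ≡ 8^2 = 64 ≡ 64 (mod 893)
8^4 ≡ 64^2 = 4096 ≡ 524 (mod 893)
8^8 ≡ 524^2 = 274576 ≡ 425 (mod 893)
8^16 ≡ 425^2 = 180625 ≡ 239 (mod 893)
8^32 ≡ 239^2 = 57121 ≡ 862 (mod 893)
8^64 ≡ 862^2 = 743044 ≡ 68 (mod 893)
8^128 ≡ 68^2 = 4624 ≡ 159 (mod 893)
8^256 ≡ 159^2 = 25281 ≡ 277 (mod 893)
8^512 ≡ 277^2 = 76729 ≡ 824 (mod 893)
892 = 512 + 256 + 64 + 32 + 16 + 8 + 4 in binary powers of 2.
So 8^892 ≡ 824 · 277 · 68 · 862 · 239 · 425 · 524 ≡ 68 (mod 893).
Since 68 ≠ 1, base 8 is a Fermat witness: 893 is composite.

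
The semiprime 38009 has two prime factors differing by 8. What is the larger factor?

199

Since p = q + 8, we have 38009 = q(q + 8), so q² + 8q − 38009 = 0.
Discriminant: 8² + 4·38009 = 64 + 152036 = 152100; √152100 = 390.
q = (−8 + 390)/2 = 191, and p = q + 8 = 199.
Check: 191 · 199 = 38009.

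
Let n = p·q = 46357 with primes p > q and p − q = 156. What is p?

Since p = q + 156, we have 46357 = q(q + 156), so q² + 156q − 46357 = 0.
Discriminant: 156² + 4·46357 = 24336 + 185428 = 209764; √209764 = 458.
q = (−156 + 458)/2 = 151, and p = q + 156 = 307.
Check: 151 · 307 = 46357.

307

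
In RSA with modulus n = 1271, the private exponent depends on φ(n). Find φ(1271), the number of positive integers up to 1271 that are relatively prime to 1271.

1200

Factor: 1271 = 31 · 41.
φ(1271) = (31−1) · (41−1) = 30 · 40 = 1200.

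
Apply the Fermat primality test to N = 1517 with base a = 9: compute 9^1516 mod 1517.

493

9^1 ≡ 9 (mod 1517)
9^2 ≡ 9^2 = 81 ≡ 81 (mod 1517)
9^4 ≡ 81^2 = 6561 ≡ 493 (mod 1517)
9^8 ≡ 493^2 = 243049 ≡ 329 (mod 1517)
9^16 ≡ 329^2 = 108241 ≡ 534 (mod 1517)
9^32 ≡ 534^2 = 285156 ≡ 1477 (mod 1517)
9^64 ≡ 1477^2 = 2181529 ≡ 83 (mod 1517)
9^128 ≡ 83^2 = 6889 ≡ 821 (mod 1517)
9^256 ≡ 821^2 = 674041 ≡ 493 (mod 1517)
9^512 ≡ 493^2 = 243049 ≡ 329 (mod 1517)
9^1024 ≡ 329^2 = 108241 ≡ 534 (mod 1517)
1516 = 1024 + 256 + 128 + 64 + 32 + 8 + 4 in binary powers of 2.
So 9^1516 ≡ 534 · 493 · 821 · 83 · 1477 · 329 · 493 ≡ 493 (mod 1517).
Since 493 ≠ 1, base 9 is a Fermat witness: 1517 is composite.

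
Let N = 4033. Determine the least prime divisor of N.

4033 is odd.
Digit sum 10, not divisible by 3.
Ends in 3: not divisible by 5.
7: 4033 = 7·576 + 1
11: 4033 = 11·366 + 7
13: 4033 = 13·310 + 3
17: 4033 = 17·237 + 4
19: 4033 = 19·212 + 5
23: 4033 = 23·175 + 8
29: 4033 = 29·139 + 2
31: 4033 = 31·130 + 3
37: 4033 = 37·109

37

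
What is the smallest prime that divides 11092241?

97

11092241 is odd.
Digit sum 20, not divisible by 3.
Ends in 1: not divisible by 5.
7: 11092241 = 7·1584605 + 6
11: 11092241 = 11·1008385 + 6
13: 11092241 = 13·853249 + 4
17: 11092241 = 17·652484 + 13
19: 11092241 = 19·583802 + 3
23: 11092241 = 23·482271 + 8
29: 11092241 = 29·382491 + 2
31: 11092241 = 31·357814 + 7
37: 11092241 = 37·299790 + 11
41: 11092241 = 41·270542 + 19
43: 11092241 = 43·257959 + 4
47: 11092241 = 47·236005 + 6
53: 11092241 = 53·209287 + 30
59: 11092241 = 59·188004 + 5
61: 11092241 = 61·181840 + 1
67: 11092241 = 67·165555 + 56
71: 11092241 = 71·156228 + 53
73: 11092241 = 73·151948 + 37
79: 11092241 = 79·140408 + 9
83: 11092241 = 83·133641 + 38
89: 11092241 = 89·124631 + 82
97: 11092241 = 97·114353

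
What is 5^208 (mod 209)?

5^1 ≡ 5 (mod 209)
5^2 ≡ 5^2 = 25 ≡ 25 (mod 209)
5^4 ≡ 25^2 = 625 ≡ 207 (mod 209)
5^8 ≡ 207^2 = 42849 ≡ 4 (mod 209)
5^16 ≡ 4^2 = 16 ≡ 16 (mod 209)
5^32 ≡ 16^2 = 256 ≡ 47 (mod 209)
5^64 ≡ 47^2 = 2209 ≡ 119 (mod 209)
5^128 ≡ 119^2 = 14161 ≡ 158 (mod 209)
208 = 128 + 64 + 16 in binary powers of 2.
So 5^208 ≡ 158 · 119 · 16 ≡ 81 (mod 209).
Since 81 ≠ 1, base 5 is a Fermat witness: 209 is composite.

81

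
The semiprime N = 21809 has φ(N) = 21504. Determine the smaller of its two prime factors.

113

φ(n) = (p−1)(q−1) = n − (p+q) + 1, so p + q = 21809 − 21504 + 1 = 306.
p and q are the roots of t² − 306t + 21809 = 0.
Discriminant: 306² − 4·21809 = 93636 − 87236 = 6400; √6400 = 80.
q = (306 − 80)/2 = 113, p = (306 + 80)/2 = 193.
Check: 113 · 193 = 21809.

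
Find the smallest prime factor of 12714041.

71

12714041 is odd.
Digit sum 20, not divisible by 3.
Ends in 1: not divisible by 5.
7: 12714041 = 7·1816291 + 4
11: 12714041 = 11·1155821 + 10
13: 12714041 = 13·978003 + 2
17: 12714041 = 17·747884 + 13
19: 12714041 = 19·669160 + 1
23: 12714041 = 23·552784 + 9
29: 12714041 = 29·438415 + 6
31: 12714041 = 31·410130 + 11
37: 12714041 = 37·343622 + 27
41: 12714041 = 41·310098 + 23
43: 12714041 = 43·295675 + 16
47: 12714041 = 47·270511 + 24
53: 12714041 = 53·239887 + 30
59: 12714041 = 59·215492 + 13
61: 12714041 = 61·208426 + 55
67: 12714041 = 67·189761 + 54
71: 12714041 = 71·179071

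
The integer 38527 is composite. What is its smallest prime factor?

38527 is odd.
Digit sum 25, not divisible by 3.
Ends in 7: not divisible by 5.
7: 38527 = 7·5503 + 6
11: 38527 = 11·3502 + 5
13: 38527 = 13·2963 + 8
17: 38527 = 17·2266 + 5
19: 38527 = 19·2027 + 14
23: 38527 = 23·1675 + 2
29: 38527 = 29·1328 + 15
31: 38527 = 31·1242 + 25
37: 38527 = 37·1041 + 10
41: 38527 = 41·939 + 28
43: 38527 = 43·895 + 42
47: 38527 = 47·819 + 34
53: 38527 = 53·726 + 49
59: 38527 = 59·653

59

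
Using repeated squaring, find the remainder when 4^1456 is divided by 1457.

4^1 ≡ 4 (mod 1457)
4^2 ≡ 4^2 = 16 ≡ 16 (mod 1457)
4^4 ≡ 16^2 = 256 ≡ 256 (mod 1457)
4^8 ≡ 256^2 = 65536 ≡ 1428 (mod 1457)
4^16 ≡ 1428^2 = 2039184 ≡ 841 (mod 1457)
4^32 ≡ 841^2 = 707281 ≡ 636 (mod 1457)
4^64 ≡ 636^2 = 404496 ≡ 907 (mod 1457)
4^128 ≡ 907^2 = 822649 ≡ 901 (mod 1457)
4^256 ≡ 901^2 = 811801 ≡ 252 (mod 1457)
4^512 ≡ 252^2 = 63504 ≡ 853 (mod 1457)
4^1024 ≡ 853^2 = 727609 ≡ 566 (mod 1457)
1456 = 1024 + 256 + 128 + 32 + 16 in binary powers of 2.
So 4^1456 ≡ 566 · 252 · 901 · 636 · 841 ≡ 686 (mod 1457).
Since 686 ≠ 1, base 4 is a Fermat witness: 1457 is composite.

686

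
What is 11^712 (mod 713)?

514

11^1 ≡ 11 (mod 713)
11^2 ≡ 11^2 = 121 ≡ 121 (mod 713)
11^4 ≡ 121^2 = 14641 ≡ 381 (mod 713)
11^8 ≡ 381^2 = 145161 ≡ 422 (mod 713)
11^16 ≡ 422^2 = 178084 ≡ 547 (mod 713)
11^32 ≡ 547^2 = 299209 ≡ 462 (mod 713)
11^64 ≡ 462^2 = 213444 ≡ 257 (mod 713)
11^128 ≡ 257^2 = 66049 ≡ 453 (mod 713)
11^256 ≡ 453^2 = 205209 ≡ 578 (mod 713)
11^512 ≡ 578^2 = 334084 ≡ 400 (mod 713)
712 = 512 + 128 + 64 + 8 in binary powers of 2.
So 11^712 ≡ 400 · 453 · 257 · 422 ≡ 514 (mod 713).
Since 514 ≠ 1, base 11 is a Fermat witness: 713 is composite.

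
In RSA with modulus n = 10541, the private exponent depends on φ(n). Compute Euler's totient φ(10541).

10332

Factor: 10541 = 83 · 127.
φ(10541) = (83−1) · (127−1) = 82 · 126 = 10332.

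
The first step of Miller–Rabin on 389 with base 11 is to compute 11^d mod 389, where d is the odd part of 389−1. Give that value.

389 − 1 = 388 = 2^2 · 97, so d = 97.
11^1 ≡ 11 (mod 389)
11^2 ≡ 11^2 = 121 ≡ 121 (mod 389)
11^4 ≡ 121^2 = 14641 ≡ 248 (mod 389)
11^8 ≡ 248^2 = 61504 ≡ 42 (mod 389)
11^16 ≡ 42^2 = 1764 ≡ 208 (mod 389)
11^32 ≡ 208^2 = 43264 ≡ 85 (mod 389)
11^64 ≡ 85^2 = 7225 ≡ 223 (mod 389)
97 = 64 + 32 + 1 in binary powers of 2.
So 11^97 ≡ 223 · 85 · 11 ≡ 1 (mod 389).
Since 11^d ≡ 1 (mod 389), base 11 does not prove 389 composite.

1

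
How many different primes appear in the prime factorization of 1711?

1711 = 29 · 59
1711 = 29 · 59, which has 2 distinct prime factors.

2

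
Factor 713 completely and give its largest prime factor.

31

713 = 23 · 31
31 is prime.
So 713 = 23 · 31; the largest prime factor is 31.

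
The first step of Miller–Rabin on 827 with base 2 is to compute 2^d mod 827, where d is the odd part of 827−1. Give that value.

826

827 − 1 = 826 = 2^1 · 413, so d = 413.
2^1 ≡ 2 (mod 827)
2^2 ≡ 2^2 = 4 ≡ 4 (mod 827)
2^4 ≡ 4^2 = 16 ≡ 16 (mod 827)
2^8 ≡ 16^2 = 256 ≡ 256 (mod 827)
2^16 ≡ 256^2 = 65536 ≡ 203 (mod 827)
2^32 ≡ 203^2 = 41209 ≡ 686 (mod 827)
2^64 ≡ 686^2 = 470596 ≡ 33 (mod 827)
2^128 ≡ 33^2 = 1089 ≡ 262 (mod 827)
2^256 ≡ 262^2 = 68644 ≡ 3 (mod 827)
413 = 256 + 128 + 16 + 8 + 4 + 1 in binary powers of 2.
So 2^413 ≡ 3 · 262 · 203 · 256 · 16 · 2 ≡ 826 (mod 827).
Since 2^d ≡ 826 (mod 827), base 2 does not prove 827 composite.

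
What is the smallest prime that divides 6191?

6191 is odd.
Digit sum 17, not divisible by 3.
Ends in 1: not divisible by 5.
7: 6191 = 7·884 + 3
11: 6191 = 11·562 + 9
13: 6191 = 13·476 + 3
17: 6191 = 17·364 + 3
19: 6191 = 19·325 + 16
23: 6191 = 23·269 + 4
29: 6191 = 29·213 + 14
31: 6191 = 31·199 + 22
37: 6191 = 37·167 + 12
41: 6191 = 41·151

41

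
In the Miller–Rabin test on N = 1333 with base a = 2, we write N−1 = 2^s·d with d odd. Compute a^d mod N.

1333 − 1 = 1332 = 2^2 · 333, so d = 333.
2^1 ≡ 2 (mod 1333)
2^2 ≡ 2^2 = 4 ≡ 4 (mod 1333)
2^4 ≡ 4^2 = 16 ≡ 16 (mod 1333)
2^8 ≡ 16^2 = 256 ≡ 256 (mod 1333)
2^16 ≡ 256^2 = 65536 ≡ 219 (mod 1333)
2^32 ≡ 219^2 = 47961 ≡ 1306 (mod 1333)
2^64 ≡ 1306^2 = 1705636 ≡ 729 (mod 1333)
2^128 ≡ 729^2 = 531441 ≡ 907 (mod 1333)
2^256 ≡ 907^2 = 822649 ≡ 188 (mod 1333)
333 = 256 + 64 + 8 + 4 + 1 in binary powers of 2.
So 2^333 ≡ 188 · 729 · 256 · 16 · 2 ≡ 70 (mod 1333).
Squaring chain: 70 → 901; never reaches −1, so base 2 is a Miller–Rabin witness that 1333 is composite.

70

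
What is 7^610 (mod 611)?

7^1 ≡ 7 (mod 611)
7^2 ≡ 7^2 = 49 ≡ 49 (mod 611)
7^4 ≡ 49^2 = 2401 ≡ 568 (mod 611)
7^8 ≡ 568^2 = 322624 ≡ 16 (mod 611)
7^16 ≡ 16^2 = 256 ≡ 256 (mod 611)
7^32 ≡ 256^2 = 65536 ≡ 159 (mod 611)
7^64 ≡ 159^2 = 25281 ≡ 230 (mod 611)
7^128 ≡ 230^2 = 52900 ≡ 354 (mod 611)
7^256 ≡ 354^2 = 125316 ≡ 61 (mod 611)
7^512 ≡ 61^2 = 3721 ≡ 55 (mod 611)
610 = 512 + 64 + 32 + 2 in binary powers of 2.
So 7^610 ≡ 55 · 230 · 159 · 49 ≡ 17 (mod 611).
Since 17 ≠ 1, base 7 is a Fermat witness: 611 is composite.

17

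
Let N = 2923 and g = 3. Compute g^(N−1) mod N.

433

3^1 ≡ 3 (mod 2923)
3^2 ≡ 3^2 = 9 ≡ 9 (mod 2923)
3^4 ≡ 9^2 = 81 ≡ 81 (mod 2923)
3^8 ≡ 81^2 = 6561 ≡ 715 (mod 2923)
3^16 ≡ 715^2 = 511225 ≡ 2623 (mod 2923)
3^32 ≡ 2623^2 = 6880129 ≡ 2310 (mod 2923)
3^64 ≡ 2310^2 = 5336100 ≡ 1625 (mod 2923)
3^128 ≡ 1625^2 = 2640625 ≡ 1156 (mod 2923)
3^256 ≡ 1156^2 = 1336336 ≡ 525 (mod 2923)
3^512 ≡ 525^2 = 275625 ≡ 863 (mod 2923)
3^1024 ≡ 863^2 = 744769 ≡ 2327 (mod 2923)
3^2048 ≡ 2327^2 = 5414929 ≡ 1533 (mod 2923)
2922 = 2048 + 512 + 256 + 64 + 32 + 8 + 2 in binary powers of 2.
So 3^2922 ≡ 1533 · 863 · 525 · 1625 · 2310 · 715 · 9 ≡ 433 (mod 2923).
Since 433 ≠ 1, base 3 is a Fermat witness: 2923 is composite.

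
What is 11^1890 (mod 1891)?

11^1 ≡ 11 (mod 1891)
11^2 ≡ 11^2 = 121 ≡ 121 (mod 1891)
11^4 ≡ 121^2 = 14641 ≡ 1404 (mod 1891)
11^8 ≡ 1404^2 = 1971216 ≡ 794 (mod 1891)
11^16 ≡ 794^2 = 630436 ≡ 733 (mod 1891)
11^32 ≡ 733^2 = 537289 ≡ 245 (mod 1891)
11^64 ≡ 245^2 = 60025 ≡ 1404 (mod 1891)
11^128 ≡ 1404^2 = 1971216 ≡ 794 (mod 1891)
11^256 ≡ 794^2 = 630436 ≡ 733 (mod 1891)
11^512 ≡ 733^2 = 537289 ≡ 245 (mod 1891)
11^1024 ≡ 245^2 = 60025 ≡ 1404 (mod 1891)
1890 = 1024 + 512 + 256 + 64 + 32 + 2 in binary powers of 2.
So 11^1890 ≡ 1404 · 245 · 733 · 1404 · 245 · 121 ≡ 1768 (mod 1891).
Since 1768 ≠ 1, base 11 is a Fermat witness: 1891 is composite.

1768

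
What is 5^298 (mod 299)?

5^1 ≡ 5 (mod 299)
5^2 ≡ 5^2 = 25 ≡ 25 (mod 299)
5^4 ≡ 25^2 = 625 ≡ 27 (mod 299)
5^8 ≡ 27^2 = 729 ≡ 131 (mod 299)
5^16 ≡ 131^2 = 17161 ≡ 118 (mod 299)
5^32 ≡ 118^2 = 13924 ≡ 170 (mod 299)
5^64 ≡ 170^2 = 28900 ≡ 196 (mod 299)
5^128 ≡ 196^2 = 38416 ≡ 144 (mod 299)
5^256 ≡ 144^2 = 20736 ≡ 105 (mod 299)
298 = 256 + 32 + 8 + 2 in binary powers of 2.
So 5^298 ≡ 105 · 170 · 131 · 25 ≡ 64 (mod 299).
Since 64 ≠ 1, base 5 is a Fermat witness: 299 is composite.

64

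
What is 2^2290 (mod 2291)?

92

2^1 ≡ 2 (mod 2291)
2^2 ≡ 2^2 = 4 ≡ 4 (mod 2291)
2^4 ≡ 4^2 = 16 ≡ 16 (mod 2291)
2^8 ≡ 16^2 = 256 ≡ 256 (mod 2291)
2^16 ≡ 256^2 = 65536 ≡ 1388 (mod 2291)
2^32 ≡ 1388^2 = 1926544 ≡ 2104 (mod 2291)
2^64 ≡ 2104^2 = 4426816 ≡ 604 (mod 2291)
2^128 ≡ 604^2 = 364816 ≡ 547 (mod 2291)
2^256 ≡ 547^2 = 299209 ≡ 1379 (mod 2291)
2^512 ≡ 1379^2 = 1901641 ≡ 111 (mod 2291)
2^1024 ≡ 111^2 = 12321 ≡ 866 (mod 2291)
2^2048 ≡ 866^2 = 749956 ≡ 799 (mod 2291)
2290 = 2048 + 128 + 64 + 32 + 16 + 2 in binary powers of 2.
So 2^2290 ≡ 799 · 547 · 604 · 2104 · 1388 · 4 ≡ 92 (mod 2291).
Since 92 ≠ 1, base 2 is a Fermat witness: 2291 is composite.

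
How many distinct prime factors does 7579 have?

3

7579 = 11 · 689
689 = 13 · 53
7579 = 11 · 13 · 53, which has 3 distinct prime factors.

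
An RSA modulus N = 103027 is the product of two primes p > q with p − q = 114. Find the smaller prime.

269

Since p = q + 114, we have 103027 = q(q + 114), so q² + 114q − 103027 = 0.
Discriminant: 114² + 4·103027 = 12996 + 412108 = 425104; √425104 = 652.
q = (−114 + 652)/2 = 269, and p = q + 114 = 383.
Check: 269 · 383 = 103027.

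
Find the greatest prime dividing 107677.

107677 = 29 · 3713
3713 = 47 · 79
79 is prime.
So 107677 = 29 · 47 · 79; the largest prime factor is 79.

79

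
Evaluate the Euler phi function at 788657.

Factor: 788657 = 67 · 79 · 149.
φ(788657) = (67−1) · (79−1) · (149−1) = 66 · 78 · 148 = 761904.

761904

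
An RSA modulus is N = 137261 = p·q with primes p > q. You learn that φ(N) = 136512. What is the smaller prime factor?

317

φ(n) = (p−1)(q−1) = n − (p+q) + 1, so p + q = 137261 − 136512 + 1 = 750.
p and q are the roots of t² − 750t + 137261 = 0.
Discriminant: 750² − 4·137261 = 562500 − 549044 = 13456; √13456 = 116.
q = (750 − 116)/2 = 317, p = (750 + 116)/2 = 433.
Check: 317 · 433 = 137261.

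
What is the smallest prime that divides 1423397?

41

1423397 is odd.
Digit sum 29, not divisible by 3.
Ends in 7: not divisible by 5.
7: 1423397 = 7·203342 + 3
11: 1423397 = 11·129399 + 8
13: 1423397 = 13·109492 + 1
17: 1423397 = 17·83729 + 4
19: 1423397 = 19·74915 + 12
23: 1423397 = 23·61886 + 19
29: 1423397 = 29·49082 + 19
31: 1423397 = 31·45916 + 1
37: 1423397 = 37·38470 + 7
41: 1423397 = 41·34717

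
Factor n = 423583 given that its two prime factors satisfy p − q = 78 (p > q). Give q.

613

Since p = q + 78, we have 423583 = q(q + 78), so q² + 78q − 423583 = 0.
Discriminant: 78² + 4·423583 = 6084 + 1694332 = 1700416; √1700416 = 1304.
q = (−78 + 1304)/2 = 613, and p = q + 78 = 691.
Check: 613 · 691 = 423583.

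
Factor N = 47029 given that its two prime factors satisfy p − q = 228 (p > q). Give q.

Since p = q + 228, we have 47029 = q(q + 228), so q² + 228q − 47029 = 0.
Discriminant: 228² + 4·47029 = 51984 + 188116 = 240100; √240100 = 490.
q = (−228 + 490)/2 = 131, and p = q + 228 = 359.
Check: 131 · 359 = 47029.

131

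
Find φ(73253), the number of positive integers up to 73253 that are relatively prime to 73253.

66240

Factor: 73253 = 17 · 31 · 139.
φ(73253) = (17−1) · (31−1) · (139−1) = 16 · 30 · 138 = 66240.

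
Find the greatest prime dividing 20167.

20167 = 7 · 2881
2881 = 43 · 67
67 is prime.
So 20167 = 7 · 43 · 67; the largest prime factor is 67.

67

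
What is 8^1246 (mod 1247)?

173

8^1 ≡ 8 (mod 1247)
8^2 ≡ 8^2 = 64 ≡ 64 (mod 1247)
8^4 ≡ 64^2 = 4096 ≡ 355 (mod 1247)
8^8 ≡ 355^2 = 126025 ≡ 78 (mod 1247)
8^16 ≡ 78^2 = 6084 ≡ 1096 (mod 1247)
8^32 ≡ 1096^2 = 1201216 ≡ 355 (mod 1247)
8^64 ≡ 355^2 = 126025 ≡ 78 (mod 1247)
8^128 ≡ 78^2 = 6084 ≡ 1096 (mod 1247)
8^256 ≡ 1096^2 = 1201216 ≡ 355 (mod 1247)
8^512 ≡ 355^2 = 126025 ≡ 78 (mod 1247)
8^1024 ≡ 78^2 = 6084 ≡ 1096 (mod 1247)
1246 = 1024 + 128 + 64 + 16 + 8 + 4 + 2 in binary powers of 2.
So 8^1246 ≡ 1096 · 1096 · 78 · 1096 · 78 · 355 · 64 ≡ 173 (mod 1247).
Since 173 ≠ 1, base 8 is a Fermat witness: 1247 is composite.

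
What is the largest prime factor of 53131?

53131 = 13 · 4087
4087 = 61 · 67
67 is prime.
So 53131 = 13 · 61 · 67; the largest prime factor is 67.

67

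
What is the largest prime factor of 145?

145 = 5 · 29
29 is prime.
So 145 = 5 · 29; the largest prime factor is 29.

29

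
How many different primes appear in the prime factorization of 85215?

5

85215 = 3 · 28405
28405 = 5 · 5681
5681 = 13 · 437
437 = 19 · 23
85215 = 3 · 5 · 13 · 19 · 23, which has 5 distinct prime factors.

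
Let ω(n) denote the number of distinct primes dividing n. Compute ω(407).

2

407 = 11 · 37
407 = 11 · 37, which has 2 distinct prime factors.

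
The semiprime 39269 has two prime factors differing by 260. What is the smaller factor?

Since p = q + 260, we have 39269 = q(q + 260), so q² + 260q − 39269 = 0.
Discriminant: 260² + 4·39269 = 67600 + 157076 = 224676; √224676 = 474.
q = (−260 + 474)/2 = 107, and p = q + 260 = 367.
Check: 107 · 367 = 39269.

107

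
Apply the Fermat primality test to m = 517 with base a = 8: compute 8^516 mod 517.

410

8^1 ≡ 8 (mod 517)
8^2 ≡ 8^2 = 64 ≡ 64 (mod 517)
8^4 ≡ 64^2 = 4096 ≡ 477 (mod 517)
8^8 ≡ 477^2 = 227529 ≡ 49 (mod 517)
8^16 ≡ 49^2 = 2401 ≡ 333 (mod 517)
8^32 ≡ 333^2 = 110889 ≡ 251 (mod 517)
8^64 ≡ 251^2 = 63001 ≡ 444 (mod 517)
8^128 ≡ 444^2 = 197136 ≡ 159 (mod 517)
8^256 ≡ 159^2 = 25281 ≡ 465 (mod 517)
8^512 ≡ 465^2 = 216225 ≡ 119 (mod 517)
516 = 512 + 4 in binary powers of 2.
So 8^516 ≡ 119 · 477 ≡ 410 (mod 517).
Since 410 ≠ 1, base 8 is a Fermat witness: 517 is composite.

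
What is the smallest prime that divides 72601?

72601 is odd.
Digit sum 16, not divisible by 3.
Ends in 1: not divisible by 5.
7: 72601 = 7·10371 + 4
11: 72601 = 11·6600 + 1
13: 72601 = 13·5584 + 9
17: 72601 = 17·4270 + 11
19: 72601 = 19·3821 + 2
23: 72601 = 23·3156 + 13
29: 72601 = 29·2503 + 14
31: 72601 = 31·2341 + 30
37: 72601 = 37·1962 + 7
41: 72601 = 41·1770 + 31
43: 72601 = 43·1688 + 17
47: 72601 = 47·1544 + 33
53: 72601 = 53·1369 + 44
59: 72601 = 59·1230 + 31
61: 72601 = 61·1190 + 11
67: 72601 = 67·1083 + 40
71: 72601 = 71·1022 + 39
73: 72601 = 73·994 + 39
79: 72601 = 79·919

79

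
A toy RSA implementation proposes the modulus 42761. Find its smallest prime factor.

42761 is odd.
Digit sum 20, not divisible by 3.
Ends in 1: not divisible by 5.
7: 42761 = 7·6108 + 5
11: 42761 = 11·3887 + 4
13: 42761 = 13·3289 + 4
17: 42761 = 17·2515 + 6
19: 42761 = 19·2250 + 11
23: 42761 = 23·1859 + 4
29: 42761 = 29·1474 + 15
31: 42761 = 31·1379 + 12
37: 42761 = 37·1155 + 26
41: 42761 = 41·1042 + 39
43: 42761 = 43·994 + 19
47: 42761 = 47·909 + 38
53: 42761 = 53·806 + 43
59: 42761 = 59·724 + 45
61: 42761 = 61·701

61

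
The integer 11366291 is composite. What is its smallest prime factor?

59

11366291 is odd.
Digit sum 29, not divisible by 3.
Ends in 1: not divisible by 5.
7: 11366291 = 7·1623755 + 6
11: 11366291 = 11·1033299 + 2
13: 11366291 = 13·874330 + 1
17: 11366291 = 17·668605 + 6
19: 11366291 = 19·598225 + 16
23: 11366291 = 23·494186 + 13
29: 11366291 = 29·391941 + 2
31: 11366291 = 31·366654 + 17
37: 11366291 = 37·307197 + 2
41: 11366291 = 41·277226 + 25
43: 11366291 = 43·264332 + 15
47: 11366291 = 47·241835 + 46
53: 11366291 = 53·214458 + 17
59: 11366291 = 59·192649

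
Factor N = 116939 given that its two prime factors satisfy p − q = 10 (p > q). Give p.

Since p = q + 10, we have 116939 = q(q + 10), so q² + 10q − 116939 = 0.
Discriminant: 10² + 4·116939 = 100 + 467756 = 467856; √467856 = 684.
q = (−10 + 684)/2 = 337, and p = q + 10 = 347.
Check: 337 · 347 = 116939.

347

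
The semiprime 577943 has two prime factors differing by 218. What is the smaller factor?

Since p = q + 218, we have 577943 = q(q + 218), so q² + 218q − 577943 = 0.
Discriminant: 218² + 4·577943 = 47524 + 2311772 = 2359296; √2359296 = 1536.
q = (−218 + 1536)/2 = 659, and p = q + 218 = 877.
Check: 659 · 877 = 577943.

659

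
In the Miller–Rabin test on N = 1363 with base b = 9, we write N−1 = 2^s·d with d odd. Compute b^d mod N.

1363 − 1 = 1362 = 2^1 · 681, so d = 681.
9^1 ≡ 9 (mod 1363)
9^2 ≡ 9^2 = 81 ≡ 81 (mod 1363)
9^4 ≡ 81^2 = 6561 ≡ 1109 (mod 1363)
9^8 ≡ 1109^2 = 1229881 ≡ 455 (mod 1363)
9^16 ≡ 455^2 = 207025 ≡ 1212 (mod 1363)
9^32 ≡ 1212^2 = 1468944 ≡ 993 (mod 1363)
9^64 ≡ 993^2 = 986049 ≡ 600 (mod 1363)
9^128 ≡ 600^2 = 360000 ≡ 168 (mod 1363)
9^256 ≡ 168^2 = 28224 ≡ 964 (mod 1363)
9^512 ≡ 964^2 = 929296 ≡ 1093 (mod 1363)
681 = 512 + 128 + 32 + 8 + 1 in binary powers of 2.
So 9^681 ≡ 1093 · 168 · 993 · 455 · 9 ≡ 760 (mod 1363).
Squaring chain: 760; never reaches −1, so base 9 is a Miller–Rabin witness that 1363 is composite.

760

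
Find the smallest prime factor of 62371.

97

62371 is odd.
Digit sum 19, not divisible by 3.
Ends in 1: not divisible by 5.
7: 62371 = 7·8910 + 1
11: 62371 = 11·5670 + 1
13: 62371 = 13·4797 + 10
17: 62371 = 17·3668 + 15
19: 62371 = 19·3282 + 13
23: 62371 = 23·2711 + 18
29: 62371 = 29·2150 + 21
31: 62371 = 31·2011 + 30
37: 62371 = 37·1685 + 26
41: 62371 = 41·1521 + 10
43: 62371 = 43·1450 + 21
47: 62371 = 47·1327 + 2
53: 62371 = 53·1176 + 43
59: 62371 = 59·1057 + 8
61: 62371 = 61·1022 + 29
67: 62371 = 67·930 + 61
71: 62371 = 71·878 + 33
73: 62371 = 73·854 + 29
79: 62371 = 79·789 + 40
83: 62371 = 83·751 + 38
89: 62371 = 89·700 + 71
97: 62371 = 97·643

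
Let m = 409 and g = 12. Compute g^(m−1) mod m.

1

12^1 ≡ 12 (mod 409)
12^2 ≡ 12^2 = 144 ≡ 144 (mod 409)
12^4 ≡ 144^2 = 20736 ≡ 286 (mod 409)
12^8 ≡ 286^2 = 81796 ≡ 405 (mod 409)
12^16 ≡ 405^2 = 164025 ≡ 16 (mod 409)
12^32 ≡ 16^2 = 256 ≡ 256 (mod 409)
12^64 ≡ 256^2 = 65536 ≡ 96 (mod 409)
12^128 ≡ 96^2 = 9216 ≡ 218 (mod 409)
12^256 ≡ 218^2 = 47524 ≡ 80 (mod 409)
408 = 256 + 128 + 16 + 8 in binary powers of 2.
So 12^408 ≡ 80 · 218 · 16 · 405 ≡ 1 (mod 409).
Since the result is 1, base 12 gives no evidence that 409 is composite.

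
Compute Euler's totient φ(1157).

1056

Factor: 1157 = 13 · 89.
φ(1157) = (13−1) · (89−1) = 12 · 88 = 1056.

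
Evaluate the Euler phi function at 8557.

Factor: 8557 = 43 · 199.
φ(8557) = (43−1) · (199−1) = 42 · 198 = 8316.

8316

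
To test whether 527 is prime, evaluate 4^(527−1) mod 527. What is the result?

4^1 ≡ 4 (mod 527)
4^2 ≡ 4^2 = 16 ≡ 16 (mod 527)
4^4 ≡ 16^2 = 256 ≡ 256 (mod 527)
4^8 ≡ 256^2 = 65536 ≡ 188 (mod 527)
4^16 ≡ 188^2 = 35344 ≡ 35 (mod 527)
4^32 ≡ 35^2 = 1225 ≡ 171 (mod 527)
4^64 ≡ 171^2 = 29241 ≡ 256 (mod 527)
4^128 ≡ 256^2 = 65536 ≡ 188 (mod 527)
4^256 ≡ 188^2 = 35344 ≡ 35 (mod 527)
4^512 ≡ 35^2 = 1225 ≡ 171 (mod 527)
526 = 512 + 8 + 4 + 2 in binary powers of 2.
So 4^526 ≡ 171 · 188 · 256 · 16 ≡ 407 (mod 527).
Since 407 ≠ 1, base 4 is a Fermat witness: 527 is composite.

407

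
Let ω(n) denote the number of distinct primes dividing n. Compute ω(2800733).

2800733 = 13 · 215441
215441 = 17 · 12673
12673 = 19 · 667
667 = 23 · 29
2800733 = 13 · 17 · 19 · 23 · 29, which has 5 distinct prime factors.

5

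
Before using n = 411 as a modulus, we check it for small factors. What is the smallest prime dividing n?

3

411 is odd.
Digit sum 6, divisible by 3.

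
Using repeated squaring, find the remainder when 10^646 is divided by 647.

10^1 ≡ 10 (mod 647)
10^2 ≡ 10^2 = 100 ≡ 100 (mod 647)
10^4 ≡ 100^2 = 10000 ≡ 295 (mod 647)
10^8 ≡ 295^2 = 87025 ≡ 327 (mod 647)
10^16 ≡ 327^2 = 106929 ≡ 174 (mod 647)
10^32 ≡ 174^2 = 30276 ≡ 514 (mod 647)
10^64 ≡ 514^2 = 264196 ≡ 220 (mod 647)
10^128 ≡ 220^2 = 48400 ≡ 522 (mod 647)
10^256 ≡ 522^2 = 272484 ≡ 97 (mod 647)
10^512 ≡ 97^2 = 9409 ≡ 351 (mod 647)
646 = 512 + 128 + 4 + 2 in binary powers of 2.
So 10^646 ≡ 351 · 522 · 295 · 100 ≡ 1 (mod 647).
Since the result is 1, base 10 gives no evidence that 647 is composite.

1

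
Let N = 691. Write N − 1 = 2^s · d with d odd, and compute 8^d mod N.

690

691 − 1 = 690 = 2^1 · 345, so d = 345.
8^1 ≡ 8 (mod 691)
8^2 ≡ 8^2 = 64 ≡ 64 (mod 691)
8^4 ≡ 64^2 = 4096 ≡ 641 (mod 691)
8^8 ≡ 641^2 = 410881 ≡ 427 (mod 691)
8^16 ≡ 427^2 = 182329 ≡ 596 (mod 691)
8^32 ≡ 596^2 = 355216 ≡ 42 (mod 691)
8^64 ≡ 42^2 = 1764 ≡ 382 (mod 691)
8^128 ≡ 382^2 = 145924 ≡ 123 (mod 691)
8^256 ≡ 123^2 = 15129 ≡ 618 (mod 691)
345 = 256 + 64 + 16 + 8 + 1 in binary powers of 2.
So 8^345 ≡ 618 · 382 · 596 · 427 · 8 ≡ 690 (mod 691).
Since 8^d ≡ 690 (mod 691), base 8 does not prove 691 composite.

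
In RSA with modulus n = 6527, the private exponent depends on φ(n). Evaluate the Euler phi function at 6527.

6360

Factor: 6527 = 61 · 107.
φ(6527) = (61−1) · (107−1) = 60 · 106 = 6360.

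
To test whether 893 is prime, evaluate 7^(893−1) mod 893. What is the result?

7^1 ≡ 7 (mod 893)
7^2 ≡ 7^2 = 49 ≡ 49 (mod 893)
7^4 ≡ 49^2 = 2401 ≡ 615 (mod 893)
7^8 ≡ 615^2 = 378225 ≡ 486 (mod 893)
7^16 ≡ 486^2 = 236196 ≡ 444 (mod 893)
7^32 ≡ 444^2 = 197136 ≡ 676 (mod 893)
7^64 ≡ 676^2 = 456976 ≡ 653 (mod 893)
7^128 ≡ 653^2 = 426409 ≡ 448 (mod 893)
7^256 ≡ 448^2 = 200704 ≡ 672 (mod 893)
7^512 ≡ 672^2 = 451584 ≡ 619 (mod 893)
892 = 512 + 256 + 64 + 32 + 16 + 8 + 4 in binary powers of 2.
So 7^892 ≡ 619 · 672 · 653 · 676 · 444 · 486 · 615 ≡ 653 (mod 893).
Since 653 ≠ 1, base 7 is a Fermat witness: 893 is composite.

653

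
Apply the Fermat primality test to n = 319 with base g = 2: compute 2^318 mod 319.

2^1 ≡ 2 (mod 319)
2^2 ≡ 2^2 = 4 ≡ 4 (mod 319)
2^4 ≡ 4^2 = 16 ≡ 16 (mod 319)
2^8 ≡ 16^2 = 256 ≡ 256 (mod 319)
2^16 ≡ 256^2 = 65536 ≡ 141 (mod 319)
2^32 ≡ 141^2 = 19881 ≡ 103 (mod 319)
2^64 ≡ 103^2 = 10609 ≡ 82 (mod 319)
2^128 ≡ 82^2 = 6724 ≡ 25 (mod 319)
2^256 ≡ 25^2 = 625 ≡ 306 (mod 319)
318 = 256 + 32 + 16 + 8 + 4 + 2 in binary powers of 2.
So 2^318 ≡ 306 · 103 · 141 · 256 · 16 · 4 ≡ 212 (mod 319).
Since 212 ≠ 1, base 2 is a Fermat witness: 319 is composite.

212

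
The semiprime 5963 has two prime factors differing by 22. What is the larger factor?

89

Since p = q + 22, we have 5963 = q(q + 22), so q² + 22q − 5963 = 0.
Discriminant: 22² + 4·5963 = 484 + 23852 = 24336; √24336 = 156.
q = (−22 + 156)/2 = 67, and p = q + 22 = 89.
Check: 67 · 89 = 5963.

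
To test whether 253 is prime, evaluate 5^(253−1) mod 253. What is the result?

124

5^1 ≡ 5 (mod 253)
5^2 ≡ 5^2 = 25 ≡ 25 (mod 253)
5^4 ≡ 25^2 = 625 ≡ 119 (mod 253)
5^8 ≡ 119^2 = 14161 ≡ 246 (mod 253)
5^16 ≡ 246^2 = 60516 ≡ 49 (mod 253)
5^32 ≡ 49^2 = 2401 ≡ 124 (mod 253)
5^64 ≡ 124^2 = 15376 ≡ 196 (mod 253)
5^128 ≡ 196^2 = 38416 ≡ 213 (mod 253)
252 = 128 + 64 + 32 + 16 + 8 + 4 in binary powers of 2.
So 5^252 ≡ 213 · 196 · 124 · 49 · 246 · 119 ≡ 124 (mod 253).
Since 124 ≠ 1, base 5 is a Fermat witness: 253 is composite.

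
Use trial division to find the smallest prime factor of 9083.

9083 is odd.
Digit sum 20, not divisible by 3.
Ends in 3: not divisible by 5.
7: 9083 = 7·1297 + 4
11: 9083 = 11·825 + 8
13: 9083 = 13·698 + 9
17: 9083 = 17·534 + 5
19: 9083 = 19·478 + 1
23: 9083 = 23·394 + 21
29: 9083 = 29·313 + 6
31: 9083 = 31·293

31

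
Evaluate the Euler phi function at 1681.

1640

Factor: 1681 = 41^2.
φ(1681) = 41^1·(41−1) = 1640.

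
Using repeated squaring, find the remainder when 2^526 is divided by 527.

2^1 ≡ 2 (mod 527)
2^2 ≡ 2^2 = 4 ≡ 4 (mod 527)
2^4 ≡ 4^2 = 16 ≡ 16 (mod 527)
2^8 ≡ 16^2 = 256 ≡ 256 (mod 527)
2^16 ≡ 256^2 = 65536 ≡ 188 (mod 527)
2^32 ≡ 188^2 = 35344 ≡ 35 (mod 527)
2^64 ≡ 35^2 = 1225 ≡ 171 (mod 527)
2^128 ≡ 171^2 = 29241 ≡ 256 (mod 527)
2^256 ≡ 256^2 = 65536 ≡ 188 (mod 527)
2^512 ≡ 188^2 = 35344 ≡ 35 (mod 527)
526 = 512 + 8 + 4 + 2 in binary powers of 2.
So 2^526 ≡ 35 · 256 · 16 · 4 ≡ 64 (mod 527).
Since 64 ≠ 1, base 2 is a Fermat witness: 527 is composite.

64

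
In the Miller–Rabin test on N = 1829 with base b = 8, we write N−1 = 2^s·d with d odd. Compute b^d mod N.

1829 − 1 = 1828 = 2^2 · 457, so d = 457.
8^1 ≡ 8 (mod 1829)
8^2 ≡ 8^2 = 64 ≡ 64 (mod 1829)
8^4 ≡ 64^2 = 4096 ≡ 438 (mod 1829)
8^8 ≡ 438^2 = 191844 ≡ 1628 (mod 1829)
8^16 ≡ 1628^2 = 2650384 ≡ 163 (mod 1829)
8^32 ≡ 163^2 = 26569 ≡ 963 (mod 1829)
8^64 ≡ 963^2 = 927369 ≡ 66 (mod 1829)
8^128 ≡ 66^2 = 4356 ≡ 698 (mod 1829)
8^256 ≡ 698^2 = 487204 ≡ 690 (mod 1829)
457 = 256 + 128 + 64 + 8 + 1 in binary powers of 2.
So 8^457 ≡ 690 · 698 · 66 · 1628 · 8 ≡ 157 (mod 1829).
Squaring chain: 157 → 872; never reaches −1, so base 8 is a Miller–Rabin witness that 1829 is composite.

157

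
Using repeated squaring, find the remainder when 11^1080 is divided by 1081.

581

11^1 ≡ 11 (mod 1081)
11^2 ≡ 11^2 = 121 ≡ 121 (mod 1081)
11^4 ≡ 121^2 = 14641 ≡ 588 (mod 1081)
11^8 ≡ 588^2 = 345744 ≡ 905 (mod 1081)
11^16 ≡ 905^2 = 819025 ≡ 708 (mod 1081)
11^32 ≡ 708^2 = 501264 ≡ 761 (mod 1081)
11^64 ≡ 761^2 = 579121 ≡ 786 (mod 1081)
11^128 ≡ 786^2 = 617796 ≡ 545 (mod 1081)
11^256 ≡ 545^2 = 297025 ≡ 831 (mod 1081)
11^512 ≡ 831^2 = 690561 ≡ 883 (mod 1081)
11^1024 ≡ 883^2 = 779689 ≡ 288 (mod 1081)
1080 = 1024 + 32 + 16 + 8 in binary powers of 2.
So 11^1080 ≡ 288 · 761 · 708 · 905 ≡ 581 (mod 1081).
Since 581 ≠ 1, base 11 is a Fermat witness: 1081 is composite.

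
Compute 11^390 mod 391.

11^1 ≡ 11 (mod 391)
11^2 ≡ 11^2 = 121 ≡ 121 (mod 391)
11^4 ≡ 121^2 = 14641 ≡ 174 (mod 391)
11^8 ≡ 174^2 = 30276 ≡ 169 (mod 391)
11^16 ≡ 169^2 = 28561 ≡ 18 (mod 391)
11^32 ≡ 18^2 = 324 ≡ 324 (mod 391)
11^64 ≡ 324^2 = 104976 ≡ 188 (mod 391)
11^128 ≡ 188^2 = 35344 ≡ 154 (mod 391)
11^256 ≡ 154^2 = 23716 ≡ 256 (mod 391)
390 = 256 + 128 + 4 + 2 in binary powers of 2.
So 11^390 ≡ 256 · 154 · 174 · 121 ≡ 110 (mod 391).
Since 110 ≠ 1, base 11 is a Fermat witness: 391 is composite.

110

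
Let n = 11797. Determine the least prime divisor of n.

47

11797 is odd.
Digit sum 25, not divisible by 3.
Ends in 7: not divisible by 5.
7: 11797 = 7·1685 + 2
11: 11797 = 11·1072 + 5
13: 11797 = 13·907 + 6
17: 11797 = 17·693 + 16
19: 11797 = 19·620 + 17
23: 11797 = 23·512 + 21
29: 11797 = 29·406 + 23
31: 11797 = 31·380 + 17
37: 11797 = 37·318 + 31
41: 11797 = 41·287 + 30
43: 11797 = 43·274 + 15
47: 11797 = 47·251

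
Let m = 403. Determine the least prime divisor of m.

13

403 is odd.
Digit sum 7, not divisible by 3.
Ends in 3: not divisible by 5.
7: 403 = 7·57 + 4
11: 403 = 11·36 + 7
13: 403 = 13·31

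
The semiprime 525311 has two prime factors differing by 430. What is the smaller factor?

541

Since p = q + 430, we have 525311 = q(q + 430), so q² + 430q − 525311 = 0.
Discriminant: 430² + 4·525311 = 184900 + 2101244 = 2286144; √2286144 = 1512.
q = (−430 + 1512)/2 = 541, and p = q + 430 = 971.
Check: 541 · 971 = 525311.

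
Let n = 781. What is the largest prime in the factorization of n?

781 = 11 · 71
71 is prime.
So 781 = 11 · 71; the largest prime factor is 71.

71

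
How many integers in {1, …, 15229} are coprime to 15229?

14976

Factor: 15229 = 97 · 157.
φ(15229) = (97−1) · (157−1) = 96 · 156 = 14976.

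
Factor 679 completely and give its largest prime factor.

97

679 = 7 · 97
97 is prime.
So 679 = 7 · 97; the largest prime factor is 97.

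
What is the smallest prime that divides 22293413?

22293413 is odd.
Digit sum 26, not divisible by 3.
Ends in 3: not divisible by 5.
7: 22293413 = 7·3184773 + 2
11: 22293413 = 11·2026673 + 10
13: 22293413 = 13·1714877 + 12
17: 22293413 = 17·1311377 + 4
19: 22293413 = 19·1173337 + 10
23: 22293413 = 23·969278 + 19
29: 22293413 = 29·768738 + 11
31: 22293413 = 31·719142 + 11
37: 22293413 = 37·602524 + 25
41: 22293413 = 41·543741 + 32
43: 22293413 = 43·518451 + 20
47: 22293413 = 47·474327 + 44
53: 22293413 = 53·420630 + 23
59: 22293413 = 59·377854 + 27
61: 22293413 = 61·365465 + 48
67: 22293413 = 67·332737 + 34
71: 22293413 = 71·313991 + 52
73: 22293413 = 73·305389 + 16
79: 22293413 = 79·282195 + 8
83: 22293413 = 83·268595 + 28
89: 22293413 = 89·250487 + 70
97: 22293413 = 97·229829

97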